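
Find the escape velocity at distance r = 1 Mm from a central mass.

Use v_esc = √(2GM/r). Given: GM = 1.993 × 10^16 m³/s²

Convert to SI: r = 1 Mm = 1e+06 m.
Escape velocity comes from setting total energy to zero: ½v² − GM/r = 0 ⇒ v_esc = √(2GM / r).
v_esc = √(2 · 1.993e+16 / 1e+06) m/s ≈ 1.996e+05 m/s = 199.6 km/s.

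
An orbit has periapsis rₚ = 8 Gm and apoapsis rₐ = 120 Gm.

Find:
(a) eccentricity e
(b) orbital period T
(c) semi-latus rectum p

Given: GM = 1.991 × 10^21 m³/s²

Convert to SI: rₚ = 8 Gm = 8e+09 m; rₐ = 120 Gm = 1.2e+11 m.
(a) e = (rₐ − rₚ)/(rₐ + rₚ) = (1.2e+11 − 8e+09)/(1.2e+11 + 8e+09) ≈ 0.875
(b) With a = (rₚ + rₐ)/2 = 6.4e+10 m, T = 2π √(a³/GM) = 2π √((6.4e+10)³/1.991e+21) s ≈ 2.28e+06 s
(c) From a = (rₚ + rₐ)/2 = 6.4e+10 m and e = (rₐ − rₚ)/(rₐ + rₚ) = 0.875, p = a(1 − e²) = 6.4e+10 · (1 − (0.875)²) ≈ 1.5e+10 m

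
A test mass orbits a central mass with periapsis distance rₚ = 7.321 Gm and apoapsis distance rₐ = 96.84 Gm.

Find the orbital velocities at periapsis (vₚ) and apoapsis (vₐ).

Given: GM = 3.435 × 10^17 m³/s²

Convert to SI: rₚ = 7.321 Gm = 7.321e+09 m; rₐ = 96.84 Gm = 9.684e+10 m.
Use the vis-viva equation v² = GM(2/r − 1/a) with a = (rₚ + rₐ)/2 = (7.321e+09 + 9.684e+10)/2 = 5.20805e+10 m.
vₚ = √(GM · (2/rₚ − 1/a)) = √(3.435e+17 · (2/7.321e+09 − 1/5.20805e+10)) m/s ≈ 9340 m/s = 9.34 km/s.
vₐ = √(GM · (2/rₐ − 1/a)) = √(3.435e+17 · (2/9.684e+10 − 1/5.20805e+10)) m/s ≈ 706.1 m/s = 706.1 m/s.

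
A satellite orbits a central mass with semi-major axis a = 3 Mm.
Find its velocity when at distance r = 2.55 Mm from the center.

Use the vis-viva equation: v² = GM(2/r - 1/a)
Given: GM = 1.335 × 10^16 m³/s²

Convert to SI: a = 3 Mm = 3e+06 m; r = 2.55 Mm = 2.55e+06 m.
Vis-viva: v = √(GM · (2/r − 1/a)).
2/r − 1/a = 2/2.55e+06 − 1/3e+06 = 4.5098e-07 m⁻¹.
v = √(1.335e+16 · 4.5098e-07) m/s ≈ 7.759e+04 m/s = 77.59 km/s.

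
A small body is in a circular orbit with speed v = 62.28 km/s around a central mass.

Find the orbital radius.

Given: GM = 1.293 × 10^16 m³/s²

Convert to SI: v = 62.28 km/s = 62280 m/s.
For a circular orbit, v² = GM / r, so r = GM / v².
r = 1.293e+16 / (62280)² m ≈ 3.334e+06 m = 3.334 Mm.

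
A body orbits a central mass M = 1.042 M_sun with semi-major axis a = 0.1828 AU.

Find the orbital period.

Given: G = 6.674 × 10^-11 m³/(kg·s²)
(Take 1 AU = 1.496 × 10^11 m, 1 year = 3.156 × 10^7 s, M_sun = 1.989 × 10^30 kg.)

Convert to SI: a = 0.1828 AU = 2.73469e+10 m; M = 1.042 M_sun = 2.07254e+30 kg.
GM = G · M = 6.674e-11 · 2.07254e+30 = 1.38321e+20 m³/s².
Kepler's third law: T = 2π √(a³ / GM).
Substituting a = 2.73469e+10 m and GM = 1.38321e+20 m³/s²:
T = 2π √((2.73469e+10)³ / 1.38321e+20) s
T ≈ 2.416e+06 s = 0.07655 years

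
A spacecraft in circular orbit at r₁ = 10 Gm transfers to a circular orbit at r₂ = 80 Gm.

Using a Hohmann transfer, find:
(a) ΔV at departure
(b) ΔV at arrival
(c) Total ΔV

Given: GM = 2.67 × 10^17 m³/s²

Convert to SI: r₁ = 10 Gm = 1e+10 m; r₂ = 80 Gm = 8e+10 m.
Transfer semi-major axis: a_t = (r₁ + r₂)/2 = (1e+10 + 8e+10)/2 = 4.5e+10 m.
Circular speeds: v₁ = √(GM/r₁) = 5167.2 m/s, v₂ = √(GM/r₂) = 1826.88 m/s.
Transfer speeds (vis-viva v² = GM(2/r − 1/a_t)): v₁ᵗ = 6889.61 m/s, v₂ᵗ = 861.201 m/s.
(a) ΔV₁ = |v₁ᵗ − v₁| ≈ 1722 m/s = 1.722 km/s.
(b) ΔV₂ = |v₂ − v₂ᵗ| ≈ 965.7 m/s = 965.7 m/s.
(c) ΔV_total = ΔV₁ + ΔV₂ ≈ 2688 m/s = 2.688 km/s.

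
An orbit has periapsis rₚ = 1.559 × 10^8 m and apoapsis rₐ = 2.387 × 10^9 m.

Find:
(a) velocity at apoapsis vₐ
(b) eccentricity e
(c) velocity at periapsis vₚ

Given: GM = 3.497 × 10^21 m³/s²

(a) With a = (rₚ + rₐ)/2 = 1.27145e+09 m, vₐ = √(GM (2/rₐ − 1/a)) = √(3.497e+21 · (2/2.387e+09 − 1/1.27145e+09)) m/s ≈ 4.238e+05 m/s
(b) e = (rₐ − rₚ)/(rₐ + rₚ) = (2.387e+09 − 1.559e+08)/(2.387e+09 + 1.559e+08) ≈ 0.8774
(c) With a = (rₚ + rₐ)/2 = 1.27145e+09 m, vₚ = √(GM (2/rₚ − 1/a)) = √(3.497e+21 · (2/1.559e+08 − 1/1.27145e+09)) m/s ≈ 6.489e+06 m/s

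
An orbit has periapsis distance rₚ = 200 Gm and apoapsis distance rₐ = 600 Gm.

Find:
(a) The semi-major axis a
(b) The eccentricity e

Convert to SI: rₚ = 200 Gm = 2e+11 m; rₐ = 600 Gm = 6e+11 m.
(a) a = (rₚ + rₐ) / 2 = (2e+11 + 6e+11) / 2 ≈ 4e+11 m = 400 Gm.
(b) e = (rₐ − rₚ) / (rₐ + rₚ) = (6e+11 − 2e+11) / (6e+11 + 2e+11) ≈ 0.5.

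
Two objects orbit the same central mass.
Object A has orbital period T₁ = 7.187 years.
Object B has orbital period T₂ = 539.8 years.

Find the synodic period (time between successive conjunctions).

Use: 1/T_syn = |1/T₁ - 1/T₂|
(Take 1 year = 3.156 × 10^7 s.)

Convert to SI: T₁ = 7.187 years = 2.26822e+08 s; T₂ = 539.8 years = 1.70361e+10 s.
T_syn = |T₁ · T₂ / (T₁ − T₂)|.
T_syn = |2.26822e+08 · 1.70361e+10 / (2.26822e+08 − 1.70361e+10)| s ≈ 2.299e+08 s = 7.284 years.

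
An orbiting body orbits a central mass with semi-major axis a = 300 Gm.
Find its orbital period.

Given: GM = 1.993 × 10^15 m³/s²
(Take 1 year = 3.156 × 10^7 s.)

Convert to SI: a = 300 Gm = 3e+11 m.
Kepler's third law: T = 2π √(a³ / GM).
Substituting a = 3e+11 m and GM = 1.993e+15 m³/s²:
T = 2π √((3e+11)³ / 1.993e+15) s
T ≈ 2.313e+10 s = 732.8 years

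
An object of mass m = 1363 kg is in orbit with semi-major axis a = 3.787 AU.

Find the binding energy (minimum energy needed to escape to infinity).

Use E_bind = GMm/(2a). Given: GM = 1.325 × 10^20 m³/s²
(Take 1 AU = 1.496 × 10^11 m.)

Convert to SI: a = 3.787 AU = 5.66535e+11 m.
Total orbital energy is E = −GMm/(2a); binding energy is E_bind = −E = GMm/(2a).
E_bind = 1.325e+20 · 1363 / (2 · 5.66535e+11) J ≈ 1.594e+11 J = 159.4 GJ.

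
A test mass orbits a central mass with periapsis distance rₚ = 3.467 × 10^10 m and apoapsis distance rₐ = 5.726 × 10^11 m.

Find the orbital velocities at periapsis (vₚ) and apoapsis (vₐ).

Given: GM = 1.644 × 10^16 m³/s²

Use the vis-viva equation v² = GM(2/r − 1/a) with a = (rₚ + rₐ)/2 = (3.467e+10 + 5.726e+11)/2 = 3.03635e+11 m.
vₚ = √(GM · (2/rₚ − 1/a)) = √(1.644e+16 · (2/3.467e+10 − 1/3.03635e+11)) m/s ≈ 945.6 m/s = 945.6 m/s.
vₐ = √(GM · (2/rₐ − 1/a)) = √(1.644e+16 · (2/5.726e+11 − 1/3.03635e+11)) m/s ≈ 57.26 m/s = 57.26 m/s.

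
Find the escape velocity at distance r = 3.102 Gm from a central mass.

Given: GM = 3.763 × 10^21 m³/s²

Convert to SI: r = 3.102 Gm = 3.102e+09 m.
Escape velocity comes from setting total energy to zero: ½v² − GM/r = 0 ⇒ v_esc = √(2GM / r).
v_esc = √(2 · 3.763e+21 / 3.102e+09) m/s ≈ 1.558e+06 m/s = 1558 km/s.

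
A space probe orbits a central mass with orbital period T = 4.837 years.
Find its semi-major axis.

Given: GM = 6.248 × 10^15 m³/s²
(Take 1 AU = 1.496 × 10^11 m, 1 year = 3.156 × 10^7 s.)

Convert to SI: T = 4.837 years = 1.52656e+08 s.
Invert Kepler's third law: a = (GM · T² / (4π²))^(1/3).
Substituting T = 1.52656e+08 s and GM = 6.248e+15 m³/s²:
a = (6.248e+15 · (1.52656e+08)² / (4π²))^(1/3) m
a ≈ 1.545e+10 m = 0.1033 AU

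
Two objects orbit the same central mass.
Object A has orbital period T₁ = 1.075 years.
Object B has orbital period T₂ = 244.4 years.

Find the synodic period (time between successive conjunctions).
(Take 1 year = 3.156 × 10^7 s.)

Convert to SI: T₁ = 1.075 years = 3.3927e+07 s; T₂ = 244.4 years = 7.71326e+09 s.
T_syn = |T₁ · T₂ / (T₁ − T₂)|.
T_syn = |3.3927e+07 · 7.71326e+09 / (3.3927e+07 − 7.71326e+09)| s ≈ 3.408e+07 s = 1.08 years.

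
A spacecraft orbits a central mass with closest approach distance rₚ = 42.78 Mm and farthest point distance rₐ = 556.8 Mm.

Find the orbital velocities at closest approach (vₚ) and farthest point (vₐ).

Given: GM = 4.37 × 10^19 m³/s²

Convert to SI: rₚ = 42.78 Mm = 4.278e+07 m; rₐ = 556.8 Mm = 5.568e+08 m.
Use the vis-viva equation v² = GM(2/r − 1/a) with a = (rₚ + rₐ)/2 = (4.278e+07 + 5.568e+08)/2 = 2.9979e+08 m.
vₚ = √(GM · (2/rₚ − 1/a)) = √(4.37e+19 · (2/4.278e+07 − 1/2.9979e+08)) m/s ≈ 1.377e+06 m/s = 1377 km/s.
vₐ = √(GM · (2/rₐ − 1/a)) = √(4.37e+19 · (2/5.568e+08 − 1/2.9979e+08)) m/s ≈ 1.058e+05 m/s = 105.8 km/s.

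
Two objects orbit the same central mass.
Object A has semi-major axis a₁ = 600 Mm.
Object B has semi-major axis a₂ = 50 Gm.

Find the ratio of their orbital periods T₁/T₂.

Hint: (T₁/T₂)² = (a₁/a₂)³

Convert to SI: a₁ = 600 Mm = 6e+08 m; a₂ = 50 Gm = 5e+10 m.
From Kepler's third law, (T₁/T₂)² = (a₁/a₂)³, so T₁/T₂ = (a₁/a₂)^(3/2).
a₁/a₂ = 6e+08 / 5e+10 = 0.012.
T₁/T₂ = (0.012)^(3/2) ≈ 0.001315.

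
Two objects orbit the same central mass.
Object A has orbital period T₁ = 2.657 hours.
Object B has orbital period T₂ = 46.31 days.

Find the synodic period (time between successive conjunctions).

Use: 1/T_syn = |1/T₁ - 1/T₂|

Convert to SI: T₁ = 2.657 hours = 9565.2 s; T₂ = 46.31 days = 4.00118e+06 s.
T_syn = |T₁ · T₂ / (T₁ − T₂)|.
T_syn = |9565.2 · 4.00118e+06 / (9565.2 − 4.00118e+06)| s ≈ 9588 s = 2.663 hours.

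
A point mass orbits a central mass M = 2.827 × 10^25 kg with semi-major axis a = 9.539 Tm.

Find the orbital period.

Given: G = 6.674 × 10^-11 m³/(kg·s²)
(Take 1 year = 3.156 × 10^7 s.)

Convert to SI: a = 9.539 Tm = 9.539e+12 m.
GM = G · M = 6.674e-11 · 2.827e+25 = 1.88674e+15 m³/s².
Kepler's third law: T = 2π √(a³ / GM).
Substituting a = 9.539e+12 m and GM = 1.88674e+15 m³/s²:
T = 2π √((9.539e+12)³ / 1.88674e+15) s
T ≈ 4.262e+12 s = 1.35e+05 years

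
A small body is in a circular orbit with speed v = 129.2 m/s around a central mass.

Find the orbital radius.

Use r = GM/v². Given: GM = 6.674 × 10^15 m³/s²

For a circular orbit, v² = GM / r, so r = GM / v².
r = 6.674e+15 / (129.2)² m ≈ 3.998e+11 m = 399.8 Gm.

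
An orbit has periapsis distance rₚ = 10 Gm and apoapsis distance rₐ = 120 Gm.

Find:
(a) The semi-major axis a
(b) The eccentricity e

Convert to SI: rₚ = 10 Gm = 1e+10 m; rₐ = 120 Gm = 1.2e+11 m.
(a) a = (rₚ + rₐ) / 2 = (1e+10 + 1.2e+11) / 2 ≈ 6.5e+10 m = 65 Gm.
(b) e = (rₐ − rₚ) / (rₐ + rₚ) = (1.2e+11 − 1e+10) / (1.2e+11 + 1e+10) ≈ 0.8462.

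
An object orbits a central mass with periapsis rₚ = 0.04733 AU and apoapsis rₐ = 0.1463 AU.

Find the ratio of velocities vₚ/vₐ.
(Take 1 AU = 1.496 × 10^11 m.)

Convert to SI: rₚ = 0.04733 AU = 7.08057e+09 m; rₐ = 0.1463 AU = 2.18865e+10 m.
Conservation of angular momentum gives rₚvₚ = rₐvₐ, so vₚ/vₐ = rₐ/rₚ.
vₚ/vₐ = 2.18865e+10 / 7.08057e+09 ≈ 3.091.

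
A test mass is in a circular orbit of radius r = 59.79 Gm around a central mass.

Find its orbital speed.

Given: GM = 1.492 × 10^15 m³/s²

Convert to SI: r = 59.79 Gm = 5.979e+10 m.
For a circular orbit, gravity supplies the centripetal force, so v = √(GM / r).
v = √(1.492e+15 / 5.979e+10) m/s ≈ 158 m/s = 158 m/s.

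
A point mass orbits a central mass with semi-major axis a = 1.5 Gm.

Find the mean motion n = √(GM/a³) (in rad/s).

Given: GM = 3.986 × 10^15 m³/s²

Convert to SI: a = 1.5 Gm = 1.5e+09 m.
n = √(GM / a³).
n = √(3.986e+15 / (1.5e+09)³) rad/s ≈ 1.087e-06 rad/s.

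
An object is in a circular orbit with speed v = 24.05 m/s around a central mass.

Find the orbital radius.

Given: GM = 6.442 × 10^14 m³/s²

For a circular orbit, v² = GM / r, so r = GM / v².
r = 6.442e+14 / (24.05)² m ≈ 1.114e+12 m = 1.114 Tm.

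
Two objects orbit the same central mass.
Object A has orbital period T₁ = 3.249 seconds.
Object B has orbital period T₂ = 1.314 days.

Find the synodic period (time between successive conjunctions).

Convert to SI: T₂ = 1.314 days = 113530 s.
T_syn = |T₁ · T₂ / (T₁ − T₂)|.
T_syn = |3.249 · 113530 / (3.249 − 113530)| s ≈ 3.249 s = 3.249 seconds.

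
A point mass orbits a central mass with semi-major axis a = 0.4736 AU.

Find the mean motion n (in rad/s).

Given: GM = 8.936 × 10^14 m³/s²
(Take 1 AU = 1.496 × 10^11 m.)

Convert to SI: a = 0.4736 AU = 7.08506e+10 m.
n = √(GM / a³).
n = √(8.936e+14 / (7.08506e+10)³) rad/s ≈ 1.585e-09 rad/s.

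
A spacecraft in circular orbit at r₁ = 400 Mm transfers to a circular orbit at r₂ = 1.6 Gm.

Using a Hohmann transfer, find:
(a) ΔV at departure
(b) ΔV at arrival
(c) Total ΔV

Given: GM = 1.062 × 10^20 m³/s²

Convert to SI: r₁ = 400 Mm = 4e+08 m; r₂ = 1.6 Gm = 1.6e+09 m.
Transfer semi-major axis: a_t = (r₁ + r₂)/2 = (4e+08 + 1.6e+09)/2 = 1e+09 m.
Circular speeds: v₁ = √(GM/r₁) = 515267 m/s, v₂ = √(GM/r₂) = 257633 m/s.
Transfer speeds (vis-viva v² = GM(2/r − 1/a_t)): v₁ᵗ = 651767 m/s, v₂ᵗ = 162942 m/s.
(a) ΔV₁ = |v₁ᵗ − v₁| ≈ 1.365e+05 m/s = 136.5 km/s.
(b) ΔV₂ = |v₂ − v₂ᵗ| ≈ 9.469e+04 m/s = 94.69 km/s.
(c) ΔV_total = ΔV₁ + ΔV₂ ≈ 2.312e+05 m/s = 231.2 km/s.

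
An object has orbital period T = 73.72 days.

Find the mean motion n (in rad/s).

Convert to SI: T = 73.72 days = 6.36941e+06 s.
n = 2π / T.
n = 2π / 6.36941e+06 s ≈ 9.865e-07 rad/s.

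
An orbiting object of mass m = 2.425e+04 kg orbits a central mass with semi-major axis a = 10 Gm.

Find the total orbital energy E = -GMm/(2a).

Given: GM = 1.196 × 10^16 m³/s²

Convert to SI: a = 10 Gm = 1e+10 m.
E = −GMm / (2a).
E = −1.196e+16 · 2.425e+04 / (2 · 1e+10) J ≈ -1.45e+10 J = -14.5 GJ.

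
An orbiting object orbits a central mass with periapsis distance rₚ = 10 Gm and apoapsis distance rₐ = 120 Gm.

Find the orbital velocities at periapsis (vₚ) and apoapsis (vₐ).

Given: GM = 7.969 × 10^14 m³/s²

Convert to SI: rₚ = 10 Gm = 1e+10 m; rₐ = 120 Gm = 1.2e+11 m.
Use the vis-viva equation v² = GM(2/r − 1/a) with a = (rₚ + rₐ)/2 = (1e+10 + 1.2e+11)/2 = 6.5e+10 m.
vₚ = √(GM · (2/rₚ − 1/a)) = √(7.969e+14 · (2/1e+10 − 1/6.5e+10)) m/s ≈ 383.6 m/s = 383.6 m/s.
vₐ = √(GM · (2/rₐ − 1/a)) = √(7.969e+14 · (2/1.2e+11 − 1/6.5e+10)) m/s ≈ 31.96 m/s = 31.96 m/s.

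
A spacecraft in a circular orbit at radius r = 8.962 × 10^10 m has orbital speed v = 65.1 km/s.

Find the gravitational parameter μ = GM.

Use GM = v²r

Convert to SI: v = 65.1 km/s = 65100 m/s.
For a circular orbit v² = GM/r, so GM = v² · r.
GM = (65100)² · 8.962e+10 m³/s² ≈ 3.798e+20 m³/s² = 3.798 × 10^20 m³/s².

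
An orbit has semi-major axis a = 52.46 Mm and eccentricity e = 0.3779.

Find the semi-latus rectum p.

Convert to SI: a = 52.46 Mm = 5.246e+07 m.
p = a (1 − e²).
p = 5.246e+07 · (1 − (0.3779)²) = 5.246e+07 · 0.857192 ≈ 4.497e+07 m = 44.97 Mm.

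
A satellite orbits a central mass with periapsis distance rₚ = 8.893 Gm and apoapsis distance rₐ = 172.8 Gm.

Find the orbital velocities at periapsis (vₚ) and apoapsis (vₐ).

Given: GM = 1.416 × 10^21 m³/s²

Convert to SI: rₚ = 8.893 Gm = 8.893e+09 m; rₐ = 172.8 Gm = 1.728e+11 m.
Use the vis-viva equation v² = GM(2/r − 1/a) with a = (rₚ + rₐ)/2 = (8.893e+09 + 1.728e+11)/2 = 9.08465e+10 m.
vₚ = √(GM · (2/rₚ − 1/a)) = √(1.416e+21 · (2/8.893e+09 − 1/9.08465e+10)) m/s ≈ 5.503e+05 m/s = 550.3 km/s.
vₐ = √(GM · (2/rₐ − 1/a)) = √(1.416e+21 · (2/1.728e+11 − 1/9.08465e+10)) m/s ≈ 2.832e+04 m/s = 28.32 km/s.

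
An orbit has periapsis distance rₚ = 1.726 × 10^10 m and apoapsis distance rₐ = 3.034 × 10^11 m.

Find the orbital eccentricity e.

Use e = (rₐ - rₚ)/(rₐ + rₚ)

e = (rₐ − rₚ) / (rₐ + rₚ).
e = (3.034e+11 − 1.726e+10) / (3.034e+11 + 1.726e+10) = 2.8614e+11 / 3.2066e+11 ≈ 0.8923.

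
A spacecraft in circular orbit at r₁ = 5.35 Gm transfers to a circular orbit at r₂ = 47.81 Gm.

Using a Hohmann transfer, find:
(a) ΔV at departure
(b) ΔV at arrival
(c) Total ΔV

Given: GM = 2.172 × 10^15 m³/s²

Convert to SI: r₁ = 5.35 Gm = 5.35e+09 m; r₂ = 47.81 Gm = 4.781e+10 m.
Transfer semi-major axis: a_t = (r₁ + r₂)/2 = (5.35e+09 + 4.781e+10)/2 = 2.658e+10 m.
Circular speeds: v₁ = √(GM/r₁) = 637.167 m/s, v₂ = √(GM/r₂) = 213.143 m/s.
Transfer speeds (vis-viva v² = GM(2/r − 1/a_t)): v₁ᵗ = 854.545 m/s, v₂ᵗ = 95.6247 m/s.
(a) ΔV₁ = |v₁ᵗ − v₁| ≈ 217.4 m/s = 217.4 m/s.
(b) ΔV₂ = |v₂ − v₂ᵗ| ≈ 117.5 m/s = 117.5 m/s.
(c) ΔV_total = ΔV₁ + ΔV₂ ≈ 334.9 m/s = 334.9 m/s.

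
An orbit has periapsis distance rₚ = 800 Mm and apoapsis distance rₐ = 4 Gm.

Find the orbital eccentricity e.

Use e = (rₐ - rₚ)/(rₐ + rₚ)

Convert to SI: rₚ = 800 Mm = 8e+08 m; rₐ = 4 Gm = 4e+09 m.
e = (rₐ − rₚ) / (rₐ + rₚ).
e = (4e+09 − 8e+08) / (4e+09 + 8e+08) = 3.2e+09 / 4.8e+09 ≈ 0.6667.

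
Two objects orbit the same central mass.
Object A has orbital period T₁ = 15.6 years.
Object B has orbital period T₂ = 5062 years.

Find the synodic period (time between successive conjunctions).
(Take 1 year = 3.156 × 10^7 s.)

Convert to SI: T₁ = 15.6 years = 4.92336e+08 s; T₂ = 5062 years = 1.59757e+11 s.
T_syn = |T₁ · T₂ / (T₁ − T₂)|.
T_syn = |4.92336e+08 · 1.59757e+11 / (4.92336e+08 − 1.59757e+11)| s ≈ 4.939e+08 s = 15.65 years.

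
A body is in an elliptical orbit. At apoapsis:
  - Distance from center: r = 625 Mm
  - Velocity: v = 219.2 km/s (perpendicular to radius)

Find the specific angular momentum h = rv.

Convert to SI: r = 625 Mm = 6.25e+08 m; v = 219.2 km/s = 219200 m/s.
With v perpendicular to r, h = r · v.
h = 6.25e+08 · 219200 m²/s ≈ 1.37e+14 m²/s.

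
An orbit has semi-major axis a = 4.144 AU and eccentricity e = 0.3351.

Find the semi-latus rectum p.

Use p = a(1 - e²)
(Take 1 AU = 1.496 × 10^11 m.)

Convert to SI: a = 4.144 AU = 6.19942e+11 m.
p = a (1 − e²).
p = 6.19942e+11 · (1 − (0.3351)²) = 6.19942e+11 · 0.887708 ≈ 5.503e+11 m = 3.679 AU.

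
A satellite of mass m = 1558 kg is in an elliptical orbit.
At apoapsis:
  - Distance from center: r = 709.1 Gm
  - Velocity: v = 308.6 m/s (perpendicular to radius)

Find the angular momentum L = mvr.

Convert to SI: r = 709.1 Gm = 7.091e+11 m.
Since v is perpendicular to r, L = m · v · r.
L = 1558 · 308.6 · 7.091e+11 kg·m²/s ≈ 3.409e+17 kg·m²/s.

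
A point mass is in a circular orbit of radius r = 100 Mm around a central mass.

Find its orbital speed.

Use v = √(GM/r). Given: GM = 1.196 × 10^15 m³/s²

Convert to SI: r = 100 Mm = 1e+08 m.
For a circular orbit, gravity supplies the centripetal force, so v = √(GM / r).
v = √(1.196e+15 / 1e+08) m/s ≈ 3458 m/s = 3.458 km/s.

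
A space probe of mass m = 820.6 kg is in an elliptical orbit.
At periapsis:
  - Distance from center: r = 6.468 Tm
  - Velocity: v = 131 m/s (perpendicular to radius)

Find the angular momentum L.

Convert to SI: r = 6.468 Tm = 6.468e+12 m.
Since v is perpendicular to r, L = m · v · r.
L = 820.6 · 131 · 6.468e+12 kg·m²/s ≈ 6.953e+17 kg·m²/s.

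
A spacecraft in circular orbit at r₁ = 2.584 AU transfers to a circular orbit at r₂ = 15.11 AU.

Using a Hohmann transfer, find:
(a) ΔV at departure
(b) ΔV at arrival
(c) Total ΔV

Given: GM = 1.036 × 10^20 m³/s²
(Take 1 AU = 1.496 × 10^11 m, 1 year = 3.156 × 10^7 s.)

Convert to SI: r₁ = 2.584 AU = 3.86566e+11 m; r₂ = 15.11 AU = 2.26046e+12 m.
Transfer semi-major axis: a_t = (r₁ + r₂)/2 = (3.86566e+11 + 2.26046e+12)/2 = 1.32351e+12 m.
Circular speeds: v₁ = √(GM/r₁) = 16370.7 m/s, v₂ = √(GM/r₂) = 6769.89 m/s.
Transfer speeds (vis-viva v² = GM(2/r − 1/a_t)): v₁ᵗ = 21394.5 m/s, v₂ᵗ = 3658.73 m/s.
(a) ΔV₁ = |v₁ᵗ − v₁| ≈ 5024 m/s = 1.06 AU/year.
(b) ΔV₂ = |v₂ − v₂ᵗ| ≈ 3111 m/s = 0.6563 AU/year.
(c) ΔV_total = ΔV₁ + ΔV₂ ≈ 8135 m/s = 1.716 AU/year.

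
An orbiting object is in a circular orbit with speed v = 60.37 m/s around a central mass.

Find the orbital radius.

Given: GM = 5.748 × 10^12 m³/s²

For a circular orbit, v² = GM / r, so r = GM / v².
r = 5.748e+12 / (60.37)² m ≈ 1.577e+09 m = 1.577 Gm.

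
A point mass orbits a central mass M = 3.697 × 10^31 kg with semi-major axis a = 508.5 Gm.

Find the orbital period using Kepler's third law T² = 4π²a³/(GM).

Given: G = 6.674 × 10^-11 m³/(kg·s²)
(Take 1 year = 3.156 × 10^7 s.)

Convert to SI: a = 508.5 Gm = 5.085e+11 m.
GM = G · M = 6.674e-11 · 3.697e+31 = 2.46738e+21 m³/s².
Kepler's third law: T = 2π √(a³ / GM).
Substituting a = 5.085e+11 m and GM = 2.46738e+21 m³/s²:
T = 2π √((5.085e+11)³ / 2.46738e+21) s
T ≈ 4.587e+07 s = 1.453 years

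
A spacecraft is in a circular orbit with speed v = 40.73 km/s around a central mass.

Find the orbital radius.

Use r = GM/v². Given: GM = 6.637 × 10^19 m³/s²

Convert to SI: v = 40.73 km/s = 40730 m/s.
For a circular orbit, v² = GM / r, so r = GM / v².
r = 6.637e+19 / (40730)² m ≈ 4.001e+10 m = 40.01 Gm.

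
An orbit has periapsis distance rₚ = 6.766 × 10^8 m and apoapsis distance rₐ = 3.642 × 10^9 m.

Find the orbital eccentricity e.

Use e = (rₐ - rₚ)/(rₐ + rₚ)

e = (rₐ − rₚ) / (rₐ + rₚ).
e = (3.642e+09 − 6.766e+08) / (3.642e+09 + 6.766e+08) = 2.9654e+09 / 4.3186e+09 ≈ 0.6867.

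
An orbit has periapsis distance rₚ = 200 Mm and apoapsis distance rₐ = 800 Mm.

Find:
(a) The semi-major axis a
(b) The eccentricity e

Convert to SI: rₚ = 200 Mm = 2e+08 m; rₐ = 800 Mm = 8e+08 m.
(a) a = (rₚ + rₐ) / 2 = (2e+08 + 8e+08) / 2 ≈ 5e+08 m = 500 Mm.
(b) e = (rₐ − rₚ) / (rₐ + rₚ) = (8e+08 − 2e+08) / (8e+08 + 2e+08) ≈ 0.6.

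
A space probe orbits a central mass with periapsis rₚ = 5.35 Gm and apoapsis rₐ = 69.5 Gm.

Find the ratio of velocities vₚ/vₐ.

Convert to SI: rₚ = 5.35 Gm = 5.35e+09 m; rₐ = 69.5 Gm = 6.95e+10 m.
Conservation of angular momentum gives rₚvₚ = rₐvₐ, so vₚ/vₐ = rₐ/rₚ.
vₚ/vₐ = 6.95e+10 / 5.35e+09 ≈ 12.99.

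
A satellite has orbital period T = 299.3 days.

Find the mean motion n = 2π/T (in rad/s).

Convert to SI: T = 299.3 days = 2.58595e+07 s.
n = 2π / T.
n = 2π / 2.58595e+07 s ≈ 2.43e-07 rad/s.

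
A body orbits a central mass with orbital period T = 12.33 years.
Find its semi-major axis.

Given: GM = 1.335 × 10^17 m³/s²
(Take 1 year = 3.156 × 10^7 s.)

Convert to SI: T = 12.33 years = 3.89135e+08 s.
Invert Kepler's third law: a = (GM · T² / (4π²))^(1/3).
Substituting T = 3.89135e+08 s and GM = 1.335e+17 m³/s²:
a = (1.335e+17 · (3.89135e+08)² / (4π²))^(1/3) m
a ≈ 8e+10 m = 80 Gm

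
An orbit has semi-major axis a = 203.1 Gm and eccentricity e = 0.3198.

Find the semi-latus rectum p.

Convert to SI: a = 203.1 Gm = 2.031e+11 m.
p = a (1 − e²).
p = 2.031e+11 · (1 − (0.3198)²) = 2.031e+11 · 0.897728 ≈ 1.823e+11 m = 182.3 Gm.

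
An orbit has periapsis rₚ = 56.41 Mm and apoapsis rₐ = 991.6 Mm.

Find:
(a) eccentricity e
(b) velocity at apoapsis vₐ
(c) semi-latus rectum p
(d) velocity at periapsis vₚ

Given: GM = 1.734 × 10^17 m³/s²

Convert to SI: rₚ = 56.41 Mm = 5.641e+07 m; rₐ = 991.6 Mm = 9.916e+08 m.
(a) e = (rₐ − rₚ)/(rₐ + rₚ) = (9.916e+08 − 5.641e+07)/(9.916e+08 + 5.641e+07) ≈ 0.8923
(b) With a = (rₚ + rₐ)/2 = 5.24005e+08 m, vₐ = √(GM (2/rₐ − 1/a)) = √(1.734e+17 · (2/9.916e+08 − 1/5.24005e+08)) m/s ≈ 4339 m/s
(c) From a = (rₚ + rₐ)/2 = 5.24005e+08 m and e = (rₐ − rₚ)/(rₐ + rₚ) = 0.892348, p = a(1 − e²) = 5.24005e+08 · (1 − (0.892348)²) ≈ 1.067e+08 m
(d) With a = (rₚ + rₐ)/2 = 5.24005e+08 m, vₚ = √(GM (2/rₚ − 1/a)) = √(1.734e+17 · (2/5.641e+07 − 1/5.24005e+08)) m/s ≈ 7.627e+04 m/s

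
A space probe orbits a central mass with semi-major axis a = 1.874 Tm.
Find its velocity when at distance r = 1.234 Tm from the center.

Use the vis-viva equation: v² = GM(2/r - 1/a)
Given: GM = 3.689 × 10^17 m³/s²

Convert to SI: a = 1.874 Tm = 1.874e+12 m; r = 1.234 Tm = 1.234e+12 m.
Vis-viva: v = √(GM · (2/r − 1/a)).
2/r − 1/a = 2/1.234e+12 − 1/1.874e+12 = 1.08713e-12 m⁻¹.
v = √(3.689e+17 · 1.08713e-12) m/s ≈ 633.3 m/s = 633.3 m/s.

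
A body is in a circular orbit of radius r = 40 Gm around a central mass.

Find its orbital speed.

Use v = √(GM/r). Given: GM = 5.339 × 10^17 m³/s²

Convert to SI: r = 40 Gm = 4e+10 m.
For a circular orbit, gravity supplies the centripetal force, so v = √(GM / r).
v = √(5.339e+17 / 4e+10) m/s ≈ 3653 m/s = 3.653 km/s.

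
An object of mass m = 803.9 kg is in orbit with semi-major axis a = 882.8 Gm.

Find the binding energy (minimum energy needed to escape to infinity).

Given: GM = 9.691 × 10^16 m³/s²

Convert to SI: a = 882.8 Gm = 8.828e+11 m.
Total orbital energy is E = −GMm/(2a); binding energy is E_bind = −E = GMm/(2a).
E_bind = 9.691e+16 · 803.9 / (2 · 8.828e+11) J ≈ 4.412e+07 J = 44.12 MJ.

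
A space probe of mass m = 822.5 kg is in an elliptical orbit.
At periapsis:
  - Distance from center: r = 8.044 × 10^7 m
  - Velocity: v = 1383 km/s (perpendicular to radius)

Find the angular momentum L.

Convert to SI: v = 1383 km/s = 1.383e+06 m/s.
Since v is perpendicular to r, L = m · v · r.
L = 822.5 · 1.383e+06 · 8.044e+07 kg·m²/s ≈ 9.15e+16 kg·m²/s.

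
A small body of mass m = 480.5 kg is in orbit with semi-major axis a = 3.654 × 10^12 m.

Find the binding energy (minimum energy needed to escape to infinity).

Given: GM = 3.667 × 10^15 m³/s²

Total orbital energy is E = −GMm/(2a); binding energy is E_bind = −E = GMm/(2a).
E_bind = 3.667e+15 · 480.5 / (2 · 3.654e+12) J ≈ 2.411e+05 J = 241.1 kJ.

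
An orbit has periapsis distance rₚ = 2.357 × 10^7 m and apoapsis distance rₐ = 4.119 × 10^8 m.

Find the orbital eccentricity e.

e = (rₐ − rₚ) / (rₐ + rₚ).
e = (4.119e+08 − 2.357e+07) / (4.119e+08 + 2.357e+07) = 3.8833e+08 / 4.3547e+08 ≈ 0.8917.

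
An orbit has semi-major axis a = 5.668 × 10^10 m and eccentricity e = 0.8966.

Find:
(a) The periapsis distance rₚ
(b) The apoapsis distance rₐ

(a) rₚ = a(1 − e) = 5.668e+10 · (1 − 0.8966) = 5.668e+10 · 0.1034 ≈ 5.861e+09 m = 5.861 × 10^9 m.
(b) rₐ = a(1 + e) = 5.668e+10 · (1 + 0.8966) = 5.668e+10 · 1.8966 ≈ 1.075e+11 m = 1.075 × 10^11 m.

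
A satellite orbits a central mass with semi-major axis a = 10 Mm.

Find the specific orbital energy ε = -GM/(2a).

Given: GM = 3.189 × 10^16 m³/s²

Convert to SI: a = 10 Mm = 1e+07 m.
ε = −GM / (2a).
ε = −3.189e+16 / (2 · 1e+07) J/kg ≈ -1.594e+09 J/kg = -1.595 GJ/kg.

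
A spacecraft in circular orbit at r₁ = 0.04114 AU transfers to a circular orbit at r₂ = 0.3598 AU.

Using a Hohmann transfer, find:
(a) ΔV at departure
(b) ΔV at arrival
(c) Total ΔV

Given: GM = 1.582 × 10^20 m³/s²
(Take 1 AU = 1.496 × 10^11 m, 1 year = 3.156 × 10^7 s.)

Convert to SI: r₁ = 0.04114 AU = 6.15454e+09 m; r₂ = 0.3598 AU = 5.38261e+10 m.
Transfer semi-major axis: a_t = (r₁ + r₂)/2 = (6.15454e+09 + 5.38261e+10)/2 = 2.99903e+10 m.
Circular speeds: v₁ = √(GM/r₁) = 160326 m/s, v₂ = √(GM/r₂) = 54213.4 m/s.
Transfer speeds (vis-viva v² = GM(2/r − 1/a_t)): v₁ᵗ = 214789 m/s, v₂ᵗ = 24559.2 m/s.
(a) ΔV₁ = |v₁ᵗ − v₁| ≈ 5.446e+04 m/s = 11.49 AU/year.
(b) ΔV₂ = |v₂ − v₂ᵗ| ≈ 2.965e+04 m/s = 6.256 AU/year.
(c) ΔV_total = ΔV₁ + ΔV₂ ≈ 8.412e+04 m/s = 17.75 AU/year.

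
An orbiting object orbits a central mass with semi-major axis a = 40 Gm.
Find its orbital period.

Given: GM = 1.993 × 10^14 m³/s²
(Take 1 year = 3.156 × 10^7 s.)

Convert to SI: a = 40 Gm = 4e+10 m.
Kepler's third law: T = 2π √(a³ / GM).
Substituting a = 4e+10 m and GM = 1.993e+14 m³/s²:
T = 2π √((4e+10)³ / 1.993e+14) s
T ≈ 3.561e+09 s = 112.8 years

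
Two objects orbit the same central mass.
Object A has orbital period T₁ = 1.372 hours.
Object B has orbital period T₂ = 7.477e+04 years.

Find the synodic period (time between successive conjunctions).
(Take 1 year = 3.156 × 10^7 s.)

Convert to SI: T₁ = 1.372 hours = 4939.2 s; T₂ = 7.477e+04 years = 2.35974e+12 s.
T_syn = |T₁ · T₂ / (T₁ − T₂)|.
T_syn = |4939.2 · 2.35974e+12 / (4939.2 − 2.35974e+12)| s ≈ 4939 s = 1.372 hours.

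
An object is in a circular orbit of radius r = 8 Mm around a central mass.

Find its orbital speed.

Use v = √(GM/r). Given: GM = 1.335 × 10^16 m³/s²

Convert to SI: r = 8 Mm = 8e+06 m.
For a circular orbit, gravity supplies the centripetal force, so v = √(GM / r).
v = √(1.335e+16 / 8e+06) m/s ≈ 4.085e+04 m/s = 40.85 km/s.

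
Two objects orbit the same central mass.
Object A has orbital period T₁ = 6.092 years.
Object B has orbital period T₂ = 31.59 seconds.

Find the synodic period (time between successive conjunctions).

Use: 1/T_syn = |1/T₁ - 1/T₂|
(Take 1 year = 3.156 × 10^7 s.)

Convert to SI: T₁ = 6.092 years = 1.92264e+08 s.
T_syn = |T₁ · T₂ / (T₁ − T₂)|.
T_syn = |1.92264e+08 · 31.59 / (1.92264e+08 − 31.59)| s ≈ 31.59 s = 31.59 seconds.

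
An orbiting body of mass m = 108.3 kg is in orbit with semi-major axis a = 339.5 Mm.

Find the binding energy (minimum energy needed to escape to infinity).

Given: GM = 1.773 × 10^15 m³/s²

Convert to SI: a = 339.5 Mm = 3.395e+08 m.
Total orbital energy is E = −GMm/(2a); binding energy is E_bind = −E = GMm/(2a).
E_bind = 1.773e+15 · 108.3 / (2 · 3.395e+08) J ≈ 2.828e+08 J = 282.8 MJ.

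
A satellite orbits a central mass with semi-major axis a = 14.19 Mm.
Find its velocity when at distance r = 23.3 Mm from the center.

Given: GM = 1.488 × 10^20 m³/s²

Convert to SI: a = 14.19 Mm = 1.419e+07 m; r = 23.3 Mm = 2.33e+07 m.
Vis-viva: v = √(GM · (2/r − 1/a)).
2/r − 1/a = 2/2.33e+07 − 1/1.419e+07 = 1.53647e-08 m⁻¹.
v = √(1.488e+20 · 1.53647e-08) m/s ≈ 1.512e+06 m/s = 1512 km/s.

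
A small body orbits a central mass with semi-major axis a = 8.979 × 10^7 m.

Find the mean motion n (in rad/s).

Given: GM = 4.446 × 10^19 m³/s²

n = √(GM / a³).
n = √(4.446e+19 / (8.979e+07)³) rad/s ≈ 0.007837 rad/s.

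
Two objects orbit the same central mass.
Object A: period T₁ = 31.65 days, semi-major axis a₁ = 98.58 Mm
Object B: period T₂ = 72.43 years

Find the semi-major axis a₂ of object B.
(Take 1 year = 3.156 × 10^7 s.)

Convert to SI: T₁ = 31.65 days = 2.73456e+06 s; a₁ = 98.58 Mm = 9.858e+07 m; T₂ = 72.43 years = 2.28589e+09 s.
Kepler's third law: (T₁/T₂)² = (a₁/a₂)³ ⇒ a₂ = a₁ · (T₂/T₁)^(2/3).
T₂/T₁ = 2.28589e+09 / 2.73456e+06 = 835.926.
a₂ = 9.858e+07 · (835.926)^(2/3) m ≈ 8.748e+09 m = 8.748 Gm.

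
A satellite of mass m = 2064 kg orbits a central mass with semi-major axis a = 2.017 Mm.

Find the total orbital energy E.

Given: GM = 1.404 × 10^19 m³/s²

Convert to SI: a = 2.017 Mm = 2.017e+06 m.
E = −GMm / (2a).
E = −1.404e+19 · 2064 / (2 · 2.017e+06) J ≈ -7.184e+15 J = -7.184 PJ.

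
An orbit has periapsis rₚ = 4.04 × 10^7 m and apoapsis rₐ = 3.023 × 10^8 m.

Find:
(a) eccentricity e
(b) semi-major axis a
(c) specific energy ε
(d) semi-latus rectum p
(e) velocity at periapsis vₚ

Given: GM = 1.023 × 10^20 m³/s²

(a) e = (rₐ − rₚ)/(rₐ + rₚ) = (3.023e+08 − 4.04e+07)/(3.023e+08 + 4.04e+07) ≈ 0.7642
(b) a = (rₚ + rₐ)/2 = (4.04e+07 + 3.023e+08)/2 ≈ 1.714e+08 m
(c) With a = (rₚ + rₐ)/2 = 1.7135e+08 m, ε = −GM/(2a) = −1.023e+20/(2 · 1.7135e+08) J/kg ≈ -2.985e+11 J/kg
(d) From a = (rₚ + rₐ)/2 = 1.7135e+08 m and e = (rₐ − rₚ)/(rₐ + rₚ) = 0.764225, p = a(1 − e²) = 1.7135e+08 · (1 − (0.764225)²) ≈ 7.127e+07 m
(e) With a = (rₚ + rₐ)/2 = 1.7135e+08 m, vₚ = √(GM (2/rₚ − 1/a)) = √(1.023e+20 · (2/4.04e+07 − 1/1.7135e+08)) m/s ≈ 2.114e+06 m/s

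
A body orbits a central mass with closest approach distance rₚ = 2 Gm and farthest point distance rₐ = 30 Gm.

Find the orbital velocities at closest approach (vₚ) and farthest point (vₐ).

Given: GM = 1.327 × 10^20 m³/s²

Convert to SI: rₚ = 2 Gm = 2e+09 m; rₐ = 30 Gm = 3e+10 m.
Use the vis-viva equation v² = GM(2/r − 1/a) with a = (rₚ + rₐ)/2 = (2e+09 + 3e+10)/2 = 1.6e+10 m.
vₚ = √(GM · (2/rₚ − 1/a)) = √(1.327e+20 · (2/2e+09 − 1/1.6e+10)) m/s ≈ 3.527e+05 m/s = 352.7 km/s.
vₐ = √(GM · (2/rₐ − 1/a)) = √(1.327e+20 · (2/3e+10 − 1/1.6e+10)) m/s ≈ 2.351e+04 m/s = 23.51 km/s.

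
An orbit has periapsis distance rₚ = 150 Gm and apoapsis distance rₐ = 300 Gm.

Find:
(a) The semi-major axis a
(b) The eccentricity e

Convert to SI: rₚ = 150 Gm = 1.5e+11 m; rₐ = 300 Gm = 3e+11 m.
(a) a = (rₚ + rₐ) / 2 = (1.5e+11 + 3e+11) / 2 ≈ 2.25e+11 m = 225 Gm.
(b) e = (rₐ − rₚ) / (rₐ + rₚ) = (3e+11 − 1.5e+11) / (3e+11 + 1.5e+11) ≈ 0.3333.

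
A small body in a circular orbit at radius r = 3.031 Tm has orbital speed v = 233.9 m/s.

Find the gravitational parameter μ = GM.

Convert to SI: r = 3.031 Tm = 3.031e+12 m.
For a circular orbit v² = GM/r, so GM = v² · r.
GM = (233.9)² · 3.031e+12 m³/s² ≈ 1.658e+17 m³/s² = 1.658 × 10^17 m³/s².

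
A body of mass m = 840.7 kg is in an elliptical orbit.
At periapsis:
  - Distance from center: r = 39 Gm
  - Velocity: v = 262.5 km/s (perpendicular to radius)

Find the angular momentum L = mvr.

Convert to SI: r = 39 Gm = 3.9e+10 m; v = 262.5 km/s = 262500 m/s.
Since v is perpendicular to r, L = m · v · r.
L = 840.7 · 262500 · 3.9e+10 kg·m²/s ≈ 8.607e+18 kg·m²/s.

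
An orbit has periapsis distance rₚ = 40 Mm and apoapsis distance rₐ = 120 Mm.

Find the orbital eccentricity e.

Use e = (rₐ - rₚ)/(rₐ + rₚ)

Convert to SI: rₚ = 40 Mm = 4e+07 m; rₐ = 120 Mm = 1.2e+08 m.
e = (rₐ − rₚ) / (rₐ + rₚ).
e = (1.2e+08 − 4e+07) / (1.2e+08 + 4e+07) = 8e+07 / 1.6e+08 ≈ 0.5.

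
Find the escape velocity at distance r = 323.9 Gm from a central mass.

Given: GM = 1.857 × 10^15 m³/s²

Convert to SI: r = 323.9 Gm = 3.239e+11 m.
Escape velocity comes from setting total energy to zero: ½v² − GM/r = 0 ⇒ v_esc = √(2GM / r).
v_esc = √(2 · 1.857e+15 / 3.239e+11) m/s ≈ 107.1 m/s = 107.1 m/s.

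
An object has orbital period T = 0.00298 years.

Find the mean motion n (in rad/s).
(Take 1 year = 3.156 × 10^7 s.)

Convert to SI: T = 0.00298 years = 94048.8 s.
n = 2π / T.
n = 2π / 94048.8 s ≈ 6.681e-05 rad/s.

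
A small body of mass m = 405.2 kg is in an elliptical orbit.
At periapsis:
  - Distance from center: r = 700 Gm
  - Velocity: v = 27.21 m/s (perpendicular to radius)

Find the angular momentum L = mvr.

Convert to SI: r = 700 Gm = 7e+11 m.
Since v is perpendicular to r, L = m · v · r.
L = 405.2 · 27.21 · 7e+11 kg·m²/s ≈ 7.718e+15 kg·m²/s.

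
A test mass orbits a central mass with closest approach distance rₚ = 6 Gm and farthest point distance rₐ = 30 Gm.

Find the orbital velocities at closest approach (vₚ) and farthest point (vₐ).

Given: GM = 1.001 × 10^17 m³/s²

Convert to SI: rₚ = 6 Gm = 6e+09 m; rₐ = 30 Gm = 3e+10 m.
Use the vis-viva equation v² = GM(2/r − 1/a) with a = (rₚ + rₐ)/2 = (6e+09 + 3e+10)/2 = 1.8e+10 m.
vₚ = √(GM · (2/rₚ − 1/a)) = √(1.001e+17 · (2/6e+09 − 1/1.8e+10)) m/s ≈ 5273 m/s = 5.273 km/s.
vₐ = √(GM · (2/rₐ − 1/a)) = √(1.001e+17 · (2/3e+10 − 1/1.8e+10)) m/s ≈ 1055 m/s = 1.055 km/s.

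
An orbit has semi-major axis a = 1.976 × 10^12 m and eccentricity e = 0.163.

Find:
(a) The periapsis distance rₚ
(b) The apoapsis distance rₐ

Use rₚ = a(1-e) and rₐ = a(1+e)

(a) rₚ = a(1 − e) = 1.976e+12 · (1 − 0.163) = 1.976e+12 · 0.837 ≈ 1.654e+12 m = 1.654 × 10^12 m.
(b) rₐ = a(1 + e) = 1.976e+12 · (1 + 0.163) = 1.976e+12 · 1.163 ≈ 2.298e+12 m = 2.298 × 10^12 m.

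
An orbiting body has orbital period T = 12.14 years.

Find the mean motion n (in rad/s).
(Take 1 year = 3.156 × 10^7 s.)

Convert to SI: T = 12.14 years = 3.83138e+08 s.
n = 2π / T.
n = 2π / 3.83138e+08 s ≈ 1.64e-08 rad/s.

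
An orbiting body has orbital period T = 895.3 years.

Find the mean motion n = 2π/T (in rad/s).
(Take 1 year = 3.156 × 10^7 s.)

Convert to SI: T = 895.3 years = 2.82557e+10 s.
n = 2π / T.
n = 2π / 2.82557e+10 s ≈ 2.224e-10 rad/s.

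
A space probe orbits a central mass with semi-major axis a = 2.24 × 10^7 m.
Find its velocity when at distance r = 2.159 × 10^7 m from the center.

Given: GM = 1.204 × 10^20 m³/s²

Vis-viva: v = √(GM · (2/r − 1/a)).
2/r − 1/a = 2/2.159e+07 − 1/2.24e+07 = 4.79926e-08 m⁻¹.
v = √(1.204e+20 · 4.79926e-08) m/s ≈ 2.404e+06 m/s = 2404 km/s.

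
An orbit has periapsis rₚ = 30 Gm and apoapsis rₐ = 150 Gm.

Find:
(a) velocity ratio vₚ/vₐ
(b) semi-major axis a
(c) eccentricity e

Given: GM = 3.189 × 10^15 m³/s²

Convert to SI: rₚ = 30 Gm = 3e+10 m; rₐ = 150 Gm = 1.5e+11 m.
(a) Conservation of angular momentum (rₚvₚ = rₐvₐ) gives vₚ/vₐ = rₐ/rₚ = 1.5e+11/3e+10 ≈ 5
(b) a = (rₚ + rₐ)/2 = (3e+10 + 1.5e+11)/2 ≈ 9e+10 m
(c) e = (rₐ − rₚ)/(rₐ + rₚ) = (1.5e+11 − 3e+10)/(1.5e+11 + 3e+10) ≈ 0.6667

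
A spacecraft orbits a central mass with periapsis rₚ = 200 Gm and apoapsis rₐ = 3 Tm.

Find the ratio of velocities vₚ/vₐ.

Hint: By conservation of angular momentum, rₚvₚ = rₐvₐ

Convert to SI: rₚ = 200 Gm = 2e+11 m; rₐ = 3 Tm = 3e+12 m.
Conservation of angular momentum gives rₚvₚ = rₐvₐ, so vₚ/vₐ = rₐ/rₚ.
vₚ/vₐ = 3e+12 / 2e+11 ≈ 15.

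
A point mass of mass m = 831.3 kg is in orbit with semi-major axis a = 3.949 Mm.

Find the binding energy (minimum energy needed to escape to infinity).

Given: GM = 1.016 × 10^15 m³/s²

Convert to SI: a = 3.949 Mm = 3.949e+06 m.
Total orbital energy is E = −GMm/(2a); binding energy is E_bind = −E = GMm/(2a).
E_bind = 1.016e+15 · 831.3 / (2 · 3.949e+06) J ≈ 1.069e+11 J = 106.9 GJ.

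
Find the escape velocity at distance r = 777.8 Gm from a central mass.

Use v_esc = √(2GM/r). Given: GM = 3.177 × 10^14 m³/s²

Convert to SI: r = 777.8 Gm = 7.778e+11 m.
Escape velocity comes from setting total energy to zero: ½v² − GM/r = 0 ⇒ v_esc = √(2GM / r).
v_esc = √(2 · 3.177e+14 / 7.778e+11) m/s ≈ 28.58 m/s = 28.58 m/s.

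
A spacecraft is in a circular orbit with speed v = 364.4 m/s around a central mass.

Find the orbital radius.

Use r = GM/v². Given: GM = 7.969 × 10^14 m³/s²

For a circular orbit, v² = GM / r, so r = GM / v².
r = 7.969e+14 / (364.4)² m ≈ 6.001e+09 m = 6.001 Gm.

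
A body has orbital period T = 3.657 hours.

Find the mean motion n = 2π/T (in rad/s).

Convert to SI: T = 3.657 hours = 13165.2 s.
n = 2π / T.
n = 2π / 13165.2 s ≈ 0.0004773 rad/s.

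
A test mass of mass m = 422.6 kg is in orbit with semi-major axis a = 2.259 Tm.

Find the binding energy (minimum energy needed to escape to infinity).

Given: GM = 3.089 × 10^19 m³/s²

Convert to SI: a = 2.259 Tm = 2.259e+12 m.
Total orbital energy is E = −GMm/(2a); binding energy is E_bind = −E = GMm/(2a).
E_bind = 3.089e+19 · 422.6 / (2 · 2.259e+12) J ≈ 2.889e+09 J = 2.889 GJ.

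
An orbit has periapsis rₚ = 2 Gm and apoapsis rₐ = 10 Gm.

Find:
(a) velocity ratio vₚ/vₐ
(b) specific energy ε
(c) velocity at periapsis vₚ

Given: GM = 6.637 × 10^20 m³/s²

Convert to SI: rₚ = 2 Gm = 2e+09 m; rₐ = 10 Gm = 1e+10 m.
(a) Conservation of angular momentum (rₚvₚ = rₐvₐ) gives vₚ/vₐ = rₐ/rₚ = 1e+10/2e+09 ≈ 5
(b) With a = (rₚ + rₐ)/2 = 6e+09 m, ε = −GM/(2a) = −6.637e+20/(2 · 6e+09) J/kg ≈ -5.531e+10 J/kg
(c) With a = (rₚ + rₐ)/2 = 6e+09 m, vₚ = √(GM (2/rₚ − 1/a)) = √(6.637e+20 · (2/2e+09 − 1/6e+09)) m/s ≈ 7.437e+05 m/s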